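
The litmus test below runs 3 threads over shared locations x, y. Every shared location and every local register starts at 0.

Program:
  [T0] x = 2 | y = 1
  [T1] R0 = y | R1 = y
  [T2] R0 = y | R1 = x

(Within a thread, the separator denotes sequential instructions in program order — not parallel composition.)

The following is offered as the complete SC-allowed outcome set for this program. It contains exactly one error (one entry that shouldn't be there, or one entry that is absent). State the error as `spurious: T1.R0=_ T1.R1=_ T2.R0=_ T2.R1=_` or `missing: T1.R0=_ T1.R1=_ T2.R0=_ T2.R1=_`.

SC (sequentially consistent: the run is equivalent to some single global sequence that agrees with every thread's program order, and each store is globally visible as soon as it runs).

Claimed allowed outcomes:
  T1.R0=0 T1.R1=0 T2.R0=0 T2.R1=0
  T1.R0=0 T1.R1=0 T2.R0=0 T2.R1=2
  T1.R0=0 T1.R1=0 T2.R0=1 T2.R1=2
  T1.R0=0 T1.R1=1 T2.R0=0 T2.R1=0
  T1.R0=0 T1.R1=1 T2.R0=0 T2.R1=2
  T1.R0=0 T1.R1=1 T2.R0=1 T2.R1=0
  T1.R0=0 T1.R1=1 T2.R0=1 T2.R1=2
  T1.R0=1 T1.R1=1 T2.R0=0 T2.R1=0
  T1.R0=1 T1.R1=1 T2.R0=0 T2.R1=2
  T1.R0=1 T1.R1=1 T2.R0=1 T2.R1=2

spurious: T1.R0=0 T1.R1=1 T2.R0=1 T2.R1=0

outcome vector order: (T1.R0,T1.R1,T2.R0,T2.R1)
SC: 9 outcomes — {0000; 0002; 0012; 0100; 0102; 0112; 1100; 1102; 1112}
claimed∖SC = {0110}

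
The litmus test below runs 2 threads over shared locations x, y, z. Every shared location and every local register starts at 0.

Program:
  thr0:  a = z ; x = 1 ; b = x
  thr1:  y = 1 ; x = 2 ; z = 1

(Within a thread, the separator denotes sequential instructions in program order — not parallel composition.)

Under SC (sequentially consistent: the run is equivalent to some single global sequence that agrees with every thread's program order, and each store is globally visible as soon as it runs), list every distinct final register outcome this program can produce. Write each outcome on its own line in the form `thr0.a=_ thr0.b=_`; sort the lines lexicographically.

thr0.a=0 thr0.b=1
thr0.a=0 thr0.b=2
thr0.a=1 thr0.b=1

outcome vector order: (thr0.a,thr0.b)
|SC outcomes| = 3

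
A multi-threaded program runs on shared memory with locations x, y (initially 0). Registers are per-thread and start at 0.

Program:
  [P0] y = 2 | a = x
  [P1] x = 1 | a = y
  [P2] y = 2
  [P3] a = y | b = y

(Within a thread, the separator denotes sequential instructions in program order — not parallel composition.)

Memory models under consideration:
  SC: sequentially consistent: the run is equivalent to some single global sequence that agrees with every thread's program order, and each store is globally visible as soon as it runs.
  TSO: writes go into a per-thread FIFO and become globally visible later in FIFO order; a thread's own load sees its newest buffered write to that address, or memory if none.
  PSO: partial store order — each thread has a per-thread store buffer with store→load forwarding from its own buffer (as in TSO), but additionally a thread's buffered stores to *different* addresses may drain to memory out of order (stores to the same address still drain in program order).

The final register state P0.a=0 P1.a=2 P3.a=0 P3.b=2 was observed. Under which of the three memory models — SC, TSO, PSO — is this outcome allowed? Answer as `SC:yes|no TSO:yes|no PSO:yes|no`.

SC:yes TSO:yes PSO:yes

outcome vector order: (P0.a,P1.a,P3.a,P3.b)
SC: 9 outcomes — {(0,2,0,0), (0,2,0,2), (0,2,2,2), (1,0,0,0), (1,0,0,2), (1,0,2,2), (1,2,0,0), (1,2,0,2), (1,2,2,2)}
TSO: 12 outcomes — {(0,0,0,0), (0,0,0,2), (0,0,2,2), (0,2,0,0), (0,2,0,2), (0,2,2,2), (1,0,0,0), (1,0,0,2), (1,0,2,2), (1,2,0,0), (1,2,0,2), (1,2,2,2)}
PSO: 12 outcomes — {(0,0,0,0), (0,0,0,2), (0,0,2,2), (0,2,0,0), (0,2,0,2), (0,2,2,2), (1,0,0,0), (1,0,0,2), (1,0,2,2), (1,2,0,0), (1,2,0,2), (1,2,2,2)}
target (0,2,0,2) ∈ {SC,TSO,PSO}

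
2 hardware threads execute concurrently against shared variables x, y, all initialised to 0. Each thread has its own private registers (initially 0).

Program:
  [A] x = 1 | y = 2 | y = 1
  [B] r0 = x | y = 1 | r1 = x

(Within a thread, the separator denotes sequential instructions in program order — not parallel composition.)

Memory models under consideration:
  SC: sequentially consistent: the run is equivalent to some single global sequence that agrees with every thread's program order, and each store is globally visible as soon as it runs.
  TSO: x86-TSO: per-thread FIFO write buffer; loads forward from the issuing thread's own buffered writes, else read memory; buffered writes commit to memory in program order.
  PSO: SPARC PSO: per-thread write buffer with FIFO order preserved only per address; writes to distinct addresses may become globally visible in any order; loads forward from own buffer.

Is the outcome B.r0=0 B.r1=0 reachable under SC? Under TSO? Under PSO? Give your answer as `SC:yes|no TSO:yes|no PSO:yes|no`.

outcome vector order: (B.r0,B.r1)
under SC → 0/0, 0/1, 1/1
under TSO → 0/0, 0/1, 1/1
under PSO → 0/0, 0/1, 1/1
target 0/0 ∈ {SC,TSO,PSO}

SC:yes TSO:yes PSO:yes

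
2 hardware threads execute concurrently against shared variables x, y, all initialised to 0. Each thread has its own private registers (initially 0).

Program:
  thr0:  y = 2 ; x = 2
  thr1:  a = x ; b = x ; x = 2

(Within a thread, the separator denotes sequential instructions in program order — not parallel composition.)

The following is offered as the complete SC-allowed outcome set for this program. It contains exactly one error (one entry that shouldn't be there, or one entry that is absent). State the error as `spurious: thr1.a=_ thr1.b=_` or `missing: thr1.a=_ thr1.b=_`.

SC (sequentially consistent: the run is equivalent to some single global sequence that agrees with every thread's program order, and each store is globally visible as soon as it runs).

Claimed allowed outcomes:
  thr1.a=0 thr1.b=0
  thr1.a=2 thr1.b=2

missing: thr1.a=0 thr1.b=2

outcome vector order: (thr1.a,thr1.b)
[SC] allowed = {<0 0>; <0 2>; <2 2>}
SC∖claimed = {<0 2>}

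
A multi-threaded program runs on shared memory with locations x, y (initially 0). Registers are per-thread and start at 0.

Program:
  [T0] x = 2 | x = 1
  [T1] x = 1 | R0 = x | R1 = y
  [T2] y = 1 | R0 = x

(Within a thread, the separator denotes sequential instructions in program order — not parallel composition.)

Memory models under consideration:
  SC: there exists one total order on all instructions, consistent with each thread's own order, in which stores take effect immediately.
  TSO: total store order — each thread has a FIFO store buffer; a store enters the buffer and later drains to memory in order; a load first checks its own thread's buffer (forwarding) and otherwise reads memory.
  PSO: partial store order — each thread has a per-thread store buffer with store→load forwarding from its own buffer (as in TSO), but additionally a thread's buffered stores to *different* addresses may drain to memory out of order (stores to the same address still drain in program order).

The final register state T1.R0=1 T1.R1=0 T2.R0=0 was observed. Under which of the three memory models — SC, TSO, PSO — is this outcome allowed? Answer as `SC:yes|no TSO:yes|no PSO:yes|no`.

SC:no TSO:yes PSO:yes

outcome vector order: (T1.R0,T1.R1,T2.R0)
[SC] allowed = {101; 102; 110; 111; 112; 201; 202; 210; 211; 212}
[TSO] allowed = {100; 101; 102; 110; 111; 112; 200; 201; 202; 210; 211; 212}
[PSO] allowed = {100; 101; 102; 110; 111; 112; 200; 201; 202; 210; 211; 212}
target 100 ∈ {TSO,PSO}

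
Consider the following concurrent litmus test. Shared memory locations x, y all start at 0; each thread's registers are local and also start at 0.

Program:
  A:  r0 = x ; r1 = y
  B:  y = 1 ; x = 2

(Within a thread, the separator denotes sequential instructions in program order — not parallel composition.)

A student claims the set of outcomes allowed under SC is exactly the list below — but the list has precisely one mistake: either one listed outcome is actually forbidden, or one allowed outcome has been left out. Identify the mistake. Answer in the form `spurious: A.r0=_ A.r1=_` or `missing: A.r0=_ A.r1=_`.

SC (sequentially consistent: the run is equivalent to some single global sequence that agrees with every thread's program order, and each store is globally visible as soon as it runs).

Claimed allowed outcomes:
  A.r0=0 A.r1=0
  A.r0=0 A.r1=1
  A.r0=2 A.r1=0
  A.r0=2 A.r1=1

spurious: A.r0=2 A.r1=0

outcome vector order: (A.r0,A.r1)
under SC → 0/0; 0/1; 2/1
claimed∖SC = {2/0}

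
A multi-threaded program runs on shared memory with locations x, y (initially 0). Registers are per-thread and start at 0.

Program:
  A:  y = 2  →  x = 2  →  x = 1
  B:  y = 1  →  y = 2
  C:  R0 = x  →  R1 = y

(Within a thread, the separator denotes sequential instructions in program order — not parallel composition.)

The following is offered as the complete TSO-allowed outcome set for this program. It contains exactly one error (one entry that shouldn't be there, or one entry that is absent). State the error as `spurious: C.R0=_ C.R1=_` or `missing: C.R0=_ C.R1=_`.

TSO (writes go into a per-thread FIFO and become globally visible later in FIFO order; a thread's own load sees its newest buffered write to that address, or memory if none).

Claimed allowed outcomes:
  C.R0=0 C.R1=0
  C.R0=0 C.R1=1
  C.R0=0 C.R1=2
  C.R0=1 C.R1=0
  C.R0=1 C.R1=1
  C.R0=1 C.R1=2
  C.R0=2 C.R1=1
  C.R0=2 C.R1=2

spurious: C.R0=1 C.R1=0

outcome vector order: (C.R0,C.R1)
TSO (7): (0,0), (0,1), (0,2), (1,1), (1,2), (2,1), (2,2)
claimed∖TSO = {(1,0)}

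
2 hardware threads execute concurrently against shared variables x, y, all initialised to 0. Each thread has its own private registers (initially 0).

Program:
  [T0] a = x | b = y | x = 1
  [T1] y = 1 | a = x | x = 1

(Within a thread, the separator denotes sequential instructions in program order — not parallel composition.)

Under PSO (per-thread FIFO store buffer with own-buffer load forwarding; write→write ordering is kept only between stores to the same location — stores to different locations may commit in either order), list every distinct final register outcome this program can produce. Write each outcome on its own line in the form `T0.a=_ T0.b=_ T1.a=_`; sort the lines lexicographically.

outcome vector order: (T0.a,T0.b,T1.a)
|PSO outcomes| = 6

T0.a=0 T0.b=0 T1.a=0
T0.a=0 T0.b=0 T1.a=1
T0.a=0 T0.b=1 T1.a=0
T0.a=0 T0.b=1 T1.a=1
T0.a=1 T0.b=0 T1.a=0
T0.a=1 T0.b=1 T1.a=0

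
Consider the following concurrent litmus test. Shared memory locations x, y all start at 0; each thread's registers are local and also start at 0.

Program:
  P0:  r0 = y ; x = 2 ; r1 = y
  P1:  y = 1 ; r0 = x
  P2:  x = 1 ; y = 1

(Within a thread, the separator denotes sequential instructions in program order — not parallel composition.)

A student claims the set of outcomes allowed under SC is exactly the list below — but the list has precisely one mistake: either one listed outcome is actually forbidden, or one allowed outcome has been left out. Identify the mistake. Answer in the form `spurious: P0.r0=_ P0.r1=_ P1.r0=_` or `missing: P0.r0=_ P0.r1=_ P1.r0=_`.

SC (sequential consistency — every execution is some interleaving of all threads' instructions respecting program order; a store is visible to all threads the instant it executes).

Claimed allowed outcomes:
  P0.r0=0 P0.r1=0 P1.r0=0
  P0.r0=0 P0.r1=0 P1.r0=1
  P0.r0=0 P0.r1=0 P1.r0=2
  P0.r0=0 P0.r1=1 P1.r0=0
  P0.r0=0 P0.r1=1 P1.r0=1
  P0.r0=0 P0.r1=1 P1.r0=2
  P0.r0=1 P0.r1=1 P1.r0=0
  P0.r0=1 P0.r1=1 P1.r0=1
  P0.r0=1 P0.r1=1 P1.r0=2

spurious: P0.r0=0 P0.r1=0 P1.r0=0

outcome vector order: (P0.r0,P0.r1,P1.r0)
SC (8): <0 0 1>; <0 0 2>; <0 1 0>; <0 1 1>; <0 1 2>; <1 1 0>; <1 1 1>; <1 1 2>
claimed∖SC = {<0 0 0>}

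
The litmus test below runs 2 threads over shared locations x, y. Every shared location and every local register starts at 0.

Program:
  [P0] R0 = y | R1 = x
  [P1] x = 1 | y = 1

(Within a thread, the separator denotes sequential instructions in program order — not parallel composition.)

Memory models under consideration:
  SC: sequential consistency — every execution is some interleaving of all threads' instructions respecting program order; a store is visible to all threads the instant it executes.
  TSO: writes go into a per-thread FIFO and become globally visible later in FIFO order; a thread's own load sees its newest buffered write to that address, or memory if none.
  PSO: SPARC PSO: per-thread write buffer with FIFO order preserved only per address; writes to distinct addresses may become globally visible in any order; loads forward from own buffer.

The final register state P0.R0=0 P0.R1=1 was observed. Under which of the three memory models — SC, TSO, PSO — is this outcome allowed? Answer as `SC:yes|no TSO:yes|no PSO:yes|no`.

outcome vector order: (P0.R0,P0.R1)
under SC → (0,0), (0,1), (1,1)
under TSO → (0,0), (0,1), (1,1)
under PSO → (0,0), (0,1), (1,0), (1,1)
target (0,1) ∈ {SC,TSO,PSO}

SC:yes TSO:yes PSO:yes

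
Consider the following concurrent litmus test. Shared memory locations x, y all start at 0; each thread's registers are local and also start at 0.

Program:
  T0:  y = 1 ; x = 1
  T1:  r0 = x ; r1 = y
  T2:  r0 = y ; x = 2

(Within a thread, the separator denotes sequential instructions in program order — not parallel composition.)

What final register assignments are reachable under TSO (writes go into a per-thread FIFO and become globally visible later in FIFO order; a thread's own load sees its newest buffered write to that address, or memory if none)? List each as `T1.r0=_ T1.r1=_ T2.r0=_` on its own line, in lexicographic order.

outcome vector order: (T1.r0,T1.r1,T2.r0)
|TSO outcomes| = 9

T1.r0=0 T1.r1=0 T2.r0=0
T1.r0=0 T1.r1=0 T2.r0=1
T1.r0=0 T1.r1=1 T2.r0=0
T1.r0=0 T1.r1=1 T2.r0=1
T1.r0=1 T1.r1=1 T2.r0=0
T1.r0=1 T1.r1=1 T2.r0=1
T1.r0=2 T1.r1=0 T2.r0=0
T1.r0=2 T1.r1=1 T2.r0=0
T1.r0=2 T1.r1=1 T2.r0=1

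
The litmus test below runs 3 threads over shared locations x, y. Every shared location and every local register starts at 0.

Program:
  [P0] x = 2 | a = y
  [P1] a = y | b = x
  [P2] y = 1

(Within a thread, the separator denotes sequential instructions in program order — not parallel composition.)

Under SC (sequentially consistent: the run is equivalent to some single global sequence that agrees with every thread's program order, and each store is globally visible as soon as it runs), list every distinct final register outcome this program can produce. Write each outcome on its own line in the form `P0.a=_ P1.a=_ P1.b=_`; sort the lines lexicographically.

outcome vector order: (P0.a,P1.a,P1.b)
|SC outcomes| = 7

P0.a=0 P1.a=0 P1.b=0
P0.a=0 P1.a=0 P1.b=2
P0.a=0 P1.a=1 P1.b=2
P0.a=1 P1.a=0 P1.b=0
P0.a=1 P1.a=0 P1.b=2
P0.a=1 P1.a=1 P1.b=0
P0.a=1 P1.a=1 P1.b=2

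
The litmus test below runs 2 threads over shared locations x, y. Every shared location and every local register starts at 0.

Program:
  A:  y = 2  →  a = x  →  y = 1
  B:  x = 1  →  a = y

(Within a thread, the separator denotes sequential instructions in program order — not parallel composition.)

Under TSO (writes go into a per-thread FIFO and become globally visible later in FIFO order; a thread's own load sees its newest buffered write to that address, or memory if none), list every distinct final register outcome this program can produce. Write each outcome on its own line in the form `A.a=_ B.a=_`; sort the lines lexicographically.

A.a=0 B.a=0
A.a=0 B.a=1
A.a=0 B.a=2
A.a=1 B.a=0
A.a=1 B.a=1
A.a=1 B.a=2

outcome vector order: (A.a,B.a)
|TSO outcomes| = 6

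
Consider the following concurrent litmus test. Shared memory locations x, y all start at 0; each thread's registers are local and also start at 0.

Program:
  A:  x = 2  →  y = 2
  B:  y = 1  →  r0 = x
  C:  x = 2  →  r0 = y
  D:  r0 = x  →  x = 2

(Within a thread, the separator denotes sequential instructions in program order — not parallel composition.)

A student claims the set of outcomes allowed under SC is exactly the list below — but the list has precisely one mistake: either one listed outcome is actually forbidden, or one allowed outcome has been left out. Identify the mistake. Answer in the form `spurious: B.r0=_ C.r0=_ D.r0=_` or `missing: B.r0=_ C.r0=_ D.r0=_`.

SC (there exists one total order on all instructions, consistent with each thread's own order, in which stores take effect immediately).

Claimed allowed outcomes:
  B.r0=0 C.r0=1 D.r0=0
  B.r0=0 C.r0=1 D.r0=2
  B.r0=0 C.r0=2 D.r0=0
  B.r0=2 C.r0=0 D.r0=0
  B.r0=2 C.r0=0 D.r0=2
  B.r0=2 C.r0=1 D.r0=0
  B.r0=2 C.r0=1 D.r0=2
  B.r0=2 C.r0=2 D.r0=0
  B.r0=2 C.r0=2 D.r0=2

missing: B.r0=0 C.r0=2 D.r0=2

outcome vector order: (B.r0,C.r0,D.r0)
[SC] allowed = {(0,1,0) (0,1,2) (0,2,0) (0,2,2) (2,0,0) (2,0,2) (2,1,0) (2,1,2) (2,2,0) (2,2,2)}
SC∖claimed = {(0,2,2)}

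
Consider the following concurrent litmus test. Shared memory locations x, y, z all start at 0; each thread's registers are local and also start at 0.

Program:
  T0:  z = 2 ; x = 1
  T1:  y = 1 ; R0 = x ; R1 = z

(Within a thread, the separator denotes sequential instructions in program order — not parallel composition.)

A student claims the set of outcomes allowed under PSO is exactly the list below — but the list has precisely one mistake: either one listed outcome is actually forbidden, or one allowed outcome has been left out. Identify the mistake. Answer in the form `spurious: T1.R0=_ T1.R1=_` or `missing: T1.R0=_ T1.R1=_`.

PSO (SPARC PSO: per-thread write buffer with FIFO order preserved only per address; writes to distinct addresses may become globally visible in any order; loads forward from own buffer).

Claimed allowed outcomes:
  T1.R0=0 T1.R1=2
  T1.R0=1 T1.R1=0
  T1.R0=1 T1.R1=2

missing: T1.R0=0 T1.R1=0

outcome vector order: (T1.R0,T1.R1)
under PSO → <0 0>, <0 2>, <1 0>, <1 2>
PSO∖claimed = {<0 0>}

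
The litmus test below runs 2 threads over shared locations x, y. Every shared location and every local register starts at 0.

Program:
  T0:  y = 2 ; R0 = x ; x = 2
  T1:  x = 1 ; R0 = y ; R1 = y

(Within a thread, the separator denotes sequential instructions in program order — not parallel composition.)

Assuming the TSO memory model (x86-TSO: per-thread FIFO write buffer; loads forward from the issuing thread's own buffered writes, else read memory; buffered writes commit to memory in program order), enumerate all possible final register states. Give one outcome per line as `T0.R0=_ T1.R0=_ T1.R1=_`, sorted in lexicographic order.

outcome vector order: (T0.R0,T1.R0,T1.R1)
|TSO outcomes| = 6

T0.R0=0 T1.R0=0 T1.R1=0
T0.R0=0 T1.R0=0 T1.R1=2
T0.R0=0 T1.R0=2 T1.R1=2
T0.R0=1 T1.R0=0 T1.R1=0
T0.R0=1 T1.R0=0 T1.R1=2
T0.R0=1 T1.R0=2 T1.R1=2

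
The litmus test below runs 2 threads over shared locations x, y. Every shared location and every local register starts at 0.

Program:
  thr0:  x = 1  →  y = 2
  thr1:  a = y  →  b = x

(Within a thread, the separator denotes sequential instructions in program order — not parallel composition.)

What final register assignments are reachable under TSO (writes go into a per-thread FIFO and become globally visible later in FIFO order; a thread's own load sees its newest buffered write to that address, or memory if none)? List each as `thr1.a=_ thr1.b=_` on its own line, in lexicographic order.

outcome vector order: (thr1.a,thr1.b)
|TSO outcomes| = 3

thr1.a=0 thr1.b=0
thr1.a=0 thr1.b=1
thr1.a=2 thr1.b=1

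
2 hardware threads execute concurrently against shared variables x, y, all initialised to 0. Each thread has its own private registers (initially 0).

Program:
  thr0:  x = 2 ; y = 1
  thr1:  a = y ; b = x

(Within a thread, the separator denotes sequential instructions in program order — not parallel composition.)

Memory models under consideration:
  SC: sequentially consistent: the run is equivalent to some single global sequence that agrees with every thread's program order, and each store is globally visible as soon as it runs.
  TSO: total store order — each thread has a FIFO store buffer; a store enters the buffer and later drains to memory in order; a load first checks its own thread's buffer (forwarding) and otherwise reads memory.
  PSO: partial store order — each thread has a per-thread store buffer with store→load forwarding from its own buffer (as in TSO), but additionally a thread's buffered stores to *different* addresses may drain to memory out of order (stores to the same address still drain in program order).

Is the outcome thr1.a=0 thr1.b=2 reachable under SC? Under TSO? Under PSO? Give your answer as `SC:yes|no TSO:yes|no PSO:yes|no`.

outcome vector order: (thr1.a,thr1.b)
under SC → <0 0>; <0 2>; <1 2>
under TSO → <0 0>; <0 2>; <1 2>
under PSO → <0 0>; <0 2>; <1 0>; <1 2>
target <0 2> ∈ {SC,TSO,PSO}

SC:yes TSO:yes PSO:yes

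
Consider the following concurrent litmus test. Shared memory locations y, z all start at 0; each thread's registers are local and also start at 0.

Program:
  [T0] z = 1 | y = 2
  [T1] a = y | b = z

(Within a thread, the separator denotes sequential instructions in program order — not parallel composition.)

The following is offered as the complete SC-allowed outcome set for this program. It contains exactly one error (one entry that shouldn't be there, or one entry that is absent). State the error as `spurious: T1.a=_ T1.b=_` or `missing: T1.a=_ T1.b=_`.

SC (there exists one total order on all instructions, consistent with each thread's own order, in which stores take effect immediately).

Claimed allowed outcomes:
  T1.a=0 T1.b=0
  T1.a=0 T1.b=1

outcome vector order: (T1.a,T1.b)
SC: 3 outcomes — {(0,0) (0,1) (2,1)}
SC∖claimed = {(2,1)}

missing: T1.a=2 T1.b=1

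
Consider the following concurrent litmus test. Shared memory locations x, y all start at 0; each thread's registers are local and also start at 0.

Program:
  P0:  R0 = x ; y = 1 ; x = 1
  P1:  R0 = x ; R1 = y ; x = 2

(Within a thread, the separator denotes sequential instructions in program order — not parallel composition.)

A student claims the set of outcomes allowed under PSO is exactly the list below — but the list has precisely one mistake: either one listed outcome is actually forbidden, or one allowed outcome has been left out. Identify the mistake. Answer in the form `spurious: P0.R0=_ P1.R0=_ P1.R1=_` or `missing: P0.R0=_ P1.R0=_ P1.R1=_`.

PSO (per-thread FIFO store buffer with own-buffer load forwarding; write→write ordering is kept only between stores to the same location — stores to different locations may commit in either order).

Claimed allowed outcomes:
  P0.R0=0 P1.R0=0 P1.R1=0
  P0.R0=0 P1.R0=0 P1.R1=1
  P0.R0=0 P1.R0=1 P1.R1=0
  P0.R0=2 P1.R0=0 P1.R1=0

missing: P0.R0=0 P1.R0=1 P1.R1=1

outcome vector order: (P0.R0,P1.R0,P1.R1)
under PSO → 000 001 010 011 200
PSO∖claimed = {011}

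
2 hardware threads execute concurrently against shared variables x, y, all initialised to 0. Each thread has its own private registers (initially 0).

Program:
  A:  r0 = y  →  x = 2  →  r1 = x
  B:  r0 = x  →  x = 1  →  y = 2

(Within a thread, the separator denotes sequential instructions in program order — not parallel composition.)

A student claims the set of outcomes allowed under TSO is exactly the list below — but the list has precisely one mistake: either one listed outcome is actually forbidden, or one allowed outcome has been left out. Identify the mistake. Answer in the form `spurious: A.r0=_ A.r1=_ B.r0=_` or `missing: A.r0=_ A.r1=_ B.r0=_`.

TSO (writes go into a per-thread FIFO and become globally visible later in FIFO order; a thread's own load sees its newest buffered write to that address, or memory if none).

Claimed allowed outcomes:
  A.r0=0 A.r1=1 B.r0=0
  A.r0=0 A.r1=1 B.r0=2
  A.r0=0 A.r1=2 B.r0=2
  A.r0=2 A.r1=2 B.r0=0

outcome vector order: (A.r0,A.r1,B.r0)
[TSO] allowed = {010; 012; 020; 022; 220}
TSO∖claimed = {020}

missing: A.r0=0 A.r1=2 B.r0=0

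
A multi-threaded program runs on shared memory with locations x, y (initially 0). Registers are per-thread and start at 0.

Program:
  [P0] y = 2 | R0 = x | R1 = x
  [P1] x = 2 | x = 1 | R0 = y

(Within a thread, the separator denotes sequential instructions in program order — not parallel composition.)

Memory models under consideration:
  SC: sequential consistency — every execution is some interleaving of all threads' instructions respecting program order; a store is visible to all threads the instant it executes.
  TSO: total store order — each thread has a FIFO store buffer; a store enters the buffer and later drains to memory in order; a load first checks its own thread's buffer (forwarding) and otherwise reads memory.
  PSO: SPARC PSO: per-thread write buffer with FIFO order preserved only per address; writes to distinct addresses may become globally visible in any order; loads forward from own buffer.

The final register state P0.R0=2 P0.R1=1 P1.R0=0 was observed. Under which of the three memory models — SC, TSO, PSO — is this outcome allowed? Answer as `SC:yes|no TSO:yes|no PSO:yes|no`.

SC:no TSO:yes PSO:yes

outcome vector order: (P0.R0,P0.R1,P1.R0)
[SC] allowed = {<0 0 2>, <0 1 2>, <0 2 2>, <1 1 0>, <1 1 2>, <2 1 2>, <2 2 2>}
[TSO] allowed = {<0 0 0>, <0 0 2>, <0 1 0>, <0 1 2>, <0 2 0>, <0 2 2>, <1 1 0>, <1 1 2>, <2 1 0>, <2 1 2>, <2 2 0>, <2 2 2>}
[PSO] allowed = {<0 0 0>, <0 0 2>, <0 1 0>, <0 1 2>, <0 2 0>, <0 2 2>, <1 1 0>, <1 1 2>, <2 1 0>, <2 1 2>, <2 2 0>, <2 2 2>}
target <2 1 0> ∈ {TSO,PSO}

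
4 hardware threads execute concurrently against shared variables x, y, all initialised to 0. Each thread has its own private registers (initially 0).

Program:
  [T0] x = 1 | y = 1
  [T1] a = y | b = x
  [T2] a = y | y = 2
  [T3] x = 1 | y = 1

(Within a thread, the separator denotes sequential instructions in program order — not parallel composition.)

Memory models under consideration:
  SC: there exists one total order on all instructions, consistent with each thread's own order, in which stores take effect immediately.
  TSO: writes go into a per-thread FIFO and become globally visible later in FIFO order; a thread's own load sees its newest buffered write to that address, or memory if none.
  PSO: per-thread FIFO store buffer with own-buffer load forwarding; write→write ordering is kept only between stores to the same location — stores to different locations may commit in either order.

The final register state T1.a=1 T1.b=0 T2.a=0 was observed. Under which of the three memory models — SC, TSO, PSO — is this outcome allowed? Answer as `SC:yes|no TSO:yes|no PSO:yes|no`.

SC:no TSO:no PSO:yes

outcome vector order: (T1.a,T1.b,T2.a)
under SC → 000, 001, 010, 011, 110, 111, 200, 210, 211
under TSO → 000, 001, 010, 011, 110, 111, 200, 210, 211
under PSO → 000, 001, 010, 011, 100, 101, 110, 111, 200, 201, 210, 211
target 100 ∈ {PSO}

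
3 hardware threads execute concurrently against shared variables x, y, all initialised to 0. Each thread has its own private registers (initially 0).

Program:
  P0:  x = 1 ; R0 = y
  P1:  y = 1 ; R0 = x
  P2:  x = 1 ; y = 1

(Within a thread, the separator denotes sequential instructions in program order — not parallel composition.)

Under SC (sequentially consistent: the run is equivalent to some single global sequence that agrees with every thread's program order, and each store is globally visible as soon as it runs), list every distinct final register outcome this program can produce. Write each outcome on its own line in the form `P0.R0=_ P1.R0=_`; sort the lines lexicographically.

P0.R0=0 P1.R0=1
P0.R0=1 P1.R0=0
P0.R0=1 P1.R0=1

outcome vector order: (P0.R0,P1.R0)
|SC outcomes| = 3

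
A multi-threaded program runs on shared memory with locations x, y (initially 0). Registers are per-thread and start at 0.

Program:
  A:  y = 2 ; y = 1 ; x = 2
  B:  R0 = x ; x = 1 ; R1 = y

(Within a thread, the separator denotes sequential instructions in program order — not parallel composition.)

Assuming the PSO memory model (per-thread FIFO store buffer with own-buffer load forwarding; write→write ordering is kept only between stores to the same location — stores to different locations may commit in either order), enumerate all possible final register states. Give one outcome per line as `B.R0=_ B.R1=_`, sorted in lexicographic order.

B.R0=0 B.R1=0
B.R0=0 B.R1=1
B.R0=0 B.R1=2
B.R0=2 B.R1=0
B.R0=2 B.R1=1
B.R0=2 B.R1=2

outcome vector order: (B.R0,B.R1)
|PSO outcomes| = 6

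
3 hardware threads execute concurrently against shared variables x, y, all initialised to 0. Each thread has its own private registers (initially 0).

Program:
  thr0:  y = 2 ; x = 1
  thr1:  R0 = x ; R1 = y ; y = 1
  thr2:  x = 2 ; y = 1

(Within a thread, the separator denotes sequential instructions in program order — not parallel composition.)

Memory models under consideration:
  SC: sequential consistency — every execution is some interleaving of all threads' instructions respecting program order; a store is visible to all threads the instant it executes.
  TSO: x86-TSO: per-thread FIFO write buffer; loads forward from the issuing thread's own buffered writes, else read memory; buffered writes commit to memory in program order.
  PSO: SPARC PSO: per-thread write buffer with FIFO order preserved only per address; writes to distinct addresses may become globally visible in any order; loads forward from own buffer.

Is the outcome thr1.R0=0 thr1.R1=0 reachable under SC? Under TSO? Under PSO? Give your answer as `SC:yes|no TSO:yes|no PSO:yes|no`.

SC:yes TSO:yes PSO:yes

outcome vector order: (thr1.R0,thr1.R1)
[SC] allowed = {0/0 0/1 0/2 1/1 1/2 2/0 2/1 2/2}
[TSO] allowed = {0/0 0/1 0/2 1/1 1/2 2/0 2/1 2/2}
[PSO] allowed = {0/0 0/1 0/2 1/0 1/1 1/2 2/0 2/1 2/2}
target 0/0 ∈ {SC,TSO,PSO}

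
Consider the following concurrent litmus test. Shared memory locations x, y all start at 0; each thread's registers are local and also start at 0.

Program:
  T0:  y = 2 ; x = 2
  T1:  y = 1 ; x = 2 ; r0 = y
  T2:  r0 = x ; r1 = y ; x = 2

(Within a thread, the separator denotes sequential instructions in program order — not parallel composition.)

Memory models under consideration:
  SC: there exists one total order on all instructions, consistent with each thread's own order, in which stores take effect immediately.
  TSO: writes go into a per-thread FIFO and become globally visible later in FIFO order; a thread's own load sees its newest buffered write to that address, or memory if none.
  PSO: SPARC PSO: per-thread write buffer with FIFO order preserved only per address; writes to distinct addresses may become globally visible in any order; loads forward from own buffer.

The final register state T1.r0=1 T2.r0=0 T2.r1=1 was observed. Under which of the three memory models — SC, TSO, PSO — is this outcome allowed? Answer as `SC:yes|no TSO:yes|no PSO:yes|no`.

SC:yes TSO:yes PSO:yes

outcome vector order: (T1.r0,T2.r0,T2.r1)
SC (10): 1/0/0; 1/0/1; 1/0/2; 1/2/1; 1/2/2; 2/0/0; 2/0/1; 2/0/2; 2/2/1; 2/2/2
TSO (10): 1/0/0; 1/0/1; 1/0/2; 1/2/1; 1/2/2; 2/0/0; 2/0/1; 2/0/2; 2/2/1; 2/2/2
PSO (12): 1/0/0; 1/0/1; 1/0/2; 1/2/0; 1/2/1; 1/2/2; 2/0/0; 2/0/1; 2/0/2; 2/2/0; 2/2/1; 2/2/2
target 1/0/1 ∈ {SC,TSO,PSO}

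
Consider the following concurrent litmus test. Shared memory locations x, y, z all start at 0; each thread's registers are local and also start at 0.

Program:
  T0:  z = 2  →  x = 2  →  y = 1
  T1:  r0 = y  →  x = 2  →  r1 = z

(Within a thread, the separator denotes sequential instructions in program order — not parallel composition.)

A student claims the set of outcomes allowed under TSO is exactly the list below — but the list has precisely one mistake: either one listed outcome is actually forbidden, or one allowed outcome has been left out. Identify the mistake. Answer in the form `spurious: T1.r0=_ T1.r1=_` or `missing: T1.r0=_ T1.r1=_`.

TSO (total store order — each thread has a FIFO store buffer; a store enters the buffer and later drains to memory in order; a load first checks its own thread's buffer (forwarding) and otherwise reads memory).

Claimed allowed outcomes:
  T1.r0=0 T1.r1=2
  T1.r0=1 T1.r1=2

missing: T1.r0=0 T1.r1=0

outcome vector order: (T1.r0,T1.r1)
TSO (3): <0 0>; <0 2>; <1 2>
TSO∖claimed = {<0 0>}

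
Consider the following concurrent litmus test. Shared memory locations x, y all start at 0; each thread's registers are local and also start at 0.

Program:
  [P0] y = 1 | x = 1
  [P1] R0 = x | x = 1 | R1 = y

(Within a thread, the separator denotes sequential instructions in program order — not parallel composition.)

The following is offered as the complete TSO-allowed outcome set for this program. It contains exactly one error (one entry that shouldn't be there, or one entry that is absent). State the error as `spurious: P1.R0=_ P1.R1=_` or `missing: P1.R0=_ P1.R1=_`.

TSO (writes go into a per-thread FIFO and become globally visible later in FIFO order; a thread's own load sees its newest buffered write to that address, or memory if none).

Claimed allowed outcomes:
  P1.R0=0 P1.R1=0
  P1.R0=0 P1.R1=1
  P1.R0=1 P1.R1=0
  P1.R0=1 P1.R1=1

outcome vector order: (P1.R0,P1.R1)
under TSO → (0,0); (0,1); (1,1)
claimed∖TSO = {(1,0)}

spurious: P1.R0=1 P1.R1=0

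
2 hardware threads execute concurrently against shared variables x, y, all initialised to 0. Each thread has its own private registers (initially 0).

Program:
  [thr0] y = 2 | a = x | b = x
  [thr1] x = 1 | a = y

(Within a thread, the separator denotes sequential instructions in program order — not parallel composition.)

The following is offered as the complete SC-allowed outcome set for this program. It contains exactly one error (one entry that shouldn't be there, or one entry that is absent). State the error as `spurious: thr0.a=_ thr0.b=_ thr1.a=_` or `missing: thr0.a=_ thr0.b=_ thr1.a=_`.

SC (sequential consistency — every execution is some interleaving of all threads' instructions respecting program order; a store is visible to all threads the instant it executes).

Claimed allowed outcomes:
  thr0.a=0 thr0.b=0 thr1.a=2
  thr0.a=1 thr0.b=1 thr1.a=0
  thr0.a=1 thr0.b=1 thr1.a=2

missing: thr0.a=0 thr0.b=1 thr1.a=2

outcome vector order: (thr0.a,thr0.b,thr1.a)
under SC → 002 012 110 112
SC∖claimed = {012}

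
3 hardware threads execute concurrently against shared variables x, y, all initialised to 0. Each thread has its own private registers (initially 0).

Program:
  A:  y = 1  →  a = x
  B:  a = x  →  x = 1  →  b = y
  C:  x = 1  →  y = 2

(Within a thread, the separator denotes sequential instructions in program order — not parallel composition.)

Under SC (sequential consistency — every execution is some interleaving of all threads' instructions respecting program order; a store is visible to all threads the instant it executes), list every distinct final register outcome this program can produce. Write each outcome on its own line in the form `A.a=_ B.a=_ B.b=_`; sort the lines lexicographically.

outcome vector order: (A.a,B.a,B.b)
|SC outcomes| = 10

A.a=0 B.a=0 B.b=1
A.a=0 B.a=0 B.b=2
A.a=0 B.a=1 B.b=1
A.a=0 B.a=1 B.b=2
A.a=1 B.a=0 B.b=0
A.a=1 B.a=0 B.b=1
A.a=1 B.a=0 B.b=2
A.a=1 B.a=1 B.b=0
A.a=1 B.a=1 B.b=1
A.a=1 B.a=1 B.b=2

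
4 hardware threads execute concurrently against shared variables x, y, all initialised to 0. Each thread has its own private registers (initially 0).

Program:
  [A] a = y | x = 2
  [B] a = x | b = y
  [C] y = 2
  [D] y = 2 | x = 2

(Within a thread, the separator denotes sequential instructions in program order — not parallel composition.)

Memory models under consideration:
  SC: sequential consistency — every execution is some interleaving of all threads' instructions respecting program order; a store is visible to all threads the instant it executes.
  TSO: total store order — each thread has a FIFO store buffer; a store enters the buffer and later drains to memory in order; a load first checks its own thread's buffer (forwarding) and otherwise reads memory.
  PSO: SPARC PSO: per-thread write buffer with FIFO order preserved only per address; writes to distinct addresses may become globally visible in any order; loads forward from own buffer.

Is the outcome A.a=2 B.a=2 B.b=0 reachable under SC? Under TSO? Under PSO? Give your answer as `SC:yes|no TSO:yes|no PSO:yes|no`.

SC:no TSO:no PSO:yes

outcome vector order: (A.a,B.a,B.b)
SC: 7 outcomes — {0/0/0, 0/0/2, 0/2/0, 0/2/2, 2/0/0, 2/0/2, 2/2/2}
TSO: 7 outcomes — {0/0/0, 0/0/2, 0/2/0, 0/2/2, 2/0/0, 2/0/2, 2/2/2}
PSO: 8 outcomes — {0/0/0, 0/0/2, 0/2/0, 0/2/2, 2/0/0, 2/0/2, 2/2/0, 2/2/2}
target 2/2/0 ∈ {PSO}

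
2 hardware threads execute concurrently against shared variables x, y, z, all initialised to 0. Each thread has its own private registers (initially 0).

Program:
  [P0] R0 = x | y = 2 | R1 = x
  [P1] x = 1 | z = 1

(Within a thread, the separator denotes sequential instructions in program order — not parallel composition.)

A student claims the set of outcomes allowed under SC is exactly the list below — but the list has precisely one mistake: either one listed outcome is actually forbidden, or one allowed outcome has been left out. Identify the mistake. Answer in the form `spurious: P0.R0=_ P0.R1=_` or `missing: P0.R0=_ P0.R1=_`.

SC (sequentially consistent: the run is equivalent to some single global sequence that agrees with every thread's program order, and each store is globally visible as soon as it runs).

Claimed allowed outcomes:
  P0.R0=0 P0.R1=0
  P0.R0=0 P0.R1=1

missing: P0.R0=1 P0.R1=1

outcome vector order: (P0.R0,P0.R1)
under SC → <0 0>; <0 1>; <1 1>
SC∖claimed = {<1 1>}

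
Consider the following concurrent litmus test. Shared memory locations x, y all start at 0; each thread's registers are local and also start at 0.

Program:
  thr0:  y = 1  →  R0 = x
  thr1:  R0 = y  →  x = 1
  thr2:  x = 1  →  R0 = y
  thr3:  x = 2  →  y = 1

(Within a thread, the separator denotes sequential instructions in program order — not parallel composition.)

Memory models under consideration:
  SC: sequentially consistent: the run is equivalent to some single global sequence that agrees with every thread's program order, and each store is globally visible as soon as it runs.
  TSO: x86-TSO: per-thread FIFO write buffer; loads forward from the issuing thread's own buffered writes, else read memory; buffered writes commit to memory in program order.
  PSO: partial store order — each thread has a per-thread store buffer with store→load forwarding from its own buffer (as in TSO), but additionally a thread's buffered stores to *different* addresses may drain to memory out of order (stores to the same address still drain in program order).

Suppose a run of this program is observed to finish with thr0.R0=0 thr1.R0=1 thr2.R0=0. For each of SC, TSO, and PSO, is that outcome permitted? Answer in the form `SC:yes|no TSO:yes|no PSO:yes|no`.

SC:no TSO:yes PSO:yes

outcome vector order: (thr0.R0,thr1.R0,thr2.R0)
under SC → <0 0 1> <0 1 1> <1 0 0> <1 0 1> <1 1 0> <1 1 1> <2 0 0> <2 0 1> <2 1 0> <2 1 1>
under TSO → <0 0 0> <0 0 1> <0 1 0> <0 1 1> <1 0 0> <1 0 1> <1 1 0> <1 1 1> <2 0 0> <2 0 1> <2 1 0> <2 1 1>
under PSO → <0 0 0> <0 0 1> <0 1 0> <0 1 1> <1 0 0> <1 0 1> <1 1 0> <1 1 1> <2 0 0> <2 0 1> <2 1 0> <2 1 1>
target <0 1 0> ∈ {TSO,PSO}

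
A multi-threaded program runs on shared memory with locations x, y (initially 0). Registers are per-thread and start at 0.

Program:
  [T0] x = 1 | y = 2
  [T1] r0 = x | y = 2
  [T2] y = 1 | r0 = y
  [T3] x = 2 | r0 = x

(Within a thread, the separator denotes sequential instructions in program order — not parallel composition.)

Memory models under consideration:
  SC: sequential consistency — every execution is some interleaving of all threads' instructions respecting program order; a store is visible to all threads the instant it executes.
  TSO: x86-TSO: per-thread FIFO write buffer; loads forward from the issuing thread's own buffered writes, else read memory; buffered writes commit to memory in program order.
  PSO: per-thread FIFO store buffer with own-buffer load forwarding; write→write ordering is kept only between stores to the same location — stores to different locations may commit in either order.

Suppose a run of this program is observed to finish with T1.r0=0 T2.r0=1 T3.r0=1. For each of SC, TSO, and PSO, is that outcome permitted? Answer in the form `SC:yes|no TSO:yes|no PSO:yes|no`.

outcome vector order: (T1.r0,T2.r0,T3.r0)
under SC → 0/1/1 0/1/2 0/2/1 0/2/2 1/1/1 1/1/2 1/2/1 1/2/2 2/1/1 2/1/2 2/2/1 2/2/2
under TSO → 0/1/1 0/1/2 0/2/1 0/2/2 1/1/1 1/1/2 1/2/1 1/2/2 2/1/1 2/1/2 2/2/1 2/2/2
under PSO → 0/1/1 0/1/2 0/2/1 0/2/2 1/1/1 1/1/2 1/2/1 1/2/2 2/1/1 2/1/2 2/2/1 2/2/2
target 0/1/1 ∈ {SC,TSO,PSO}

SC:yes TSO:yes PSO:yes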